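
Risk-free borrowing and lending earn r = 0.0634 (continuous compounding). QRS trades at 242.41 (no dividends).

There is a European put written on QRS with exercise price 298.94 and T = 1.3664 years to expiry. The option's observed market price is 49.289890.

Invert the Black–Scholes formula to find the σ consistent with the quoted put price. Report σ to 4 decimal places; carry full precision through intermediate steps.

sigma = 0.2576

At σ = 0.2576 the Black–Scholes value reproduces the quote:
σ√T = 0.2576·√1.3664 = 0.301117
d₁ = (ln(S/K) + (r+σ²/2)T) / (σ√T) = (ln(242.41/298.94) + (0.0634+0.2576²/2)·1.3664) / 0.301117 = (-0.209612 + 0.131965) / 0.301117 = -0.257863
d₂ = d₁ − σ√T = -0.257863 − 0.301117 = -0.558980
e^{−rT} = 0.917017
N(−d₁) = 0.601744,  N(−d₂) = 0.711912
V = K·e^{−rT}·N(−d₂) − S·N(−d₁) = 195.158622 − 145.868732 = 49.289890 (matching the quote); vega is positive throughout, so no other σ reproduces this price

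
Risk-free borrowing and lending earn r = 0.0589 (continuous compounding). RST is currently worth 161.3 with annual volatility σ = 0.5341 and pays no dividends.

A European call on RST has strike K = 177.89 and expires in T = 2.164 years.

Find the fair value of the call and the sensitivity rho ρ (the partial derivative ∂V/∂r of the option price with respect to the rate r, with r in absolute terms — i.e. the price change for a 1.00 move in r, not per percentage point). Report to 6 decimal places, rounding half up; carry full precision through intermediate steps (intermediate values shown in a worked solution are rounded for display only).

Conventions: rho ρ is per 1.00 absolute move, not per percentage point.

σ√T = 0.5341·√2.164 = 0.785690
d₁ = (ln(S/K) + (r+σ²/2)T) / (σ√T) = (ln(161.3/177.89) + (0.0589+0.5341²/2)·2.164) / 0.785690 = (-0.097899 + 0.436114) / 0.785690 = 0.430468
d₂ = d₁ − σ√T = 0.430468 − 0.785690 = -0.355222
e^{−rT} = 0.880329
N(d₁) = 0.666572,  N(d₂) = 0.361212
Call price V = S·N(d₁) − K·e^{−rT}·N(d₂) = 107.518138 − 56.566381 = 50.951758
ρ = K·T·e^{−rT}·N(d₂) = 122.409647

price = 50.951758
ρ = 122.409647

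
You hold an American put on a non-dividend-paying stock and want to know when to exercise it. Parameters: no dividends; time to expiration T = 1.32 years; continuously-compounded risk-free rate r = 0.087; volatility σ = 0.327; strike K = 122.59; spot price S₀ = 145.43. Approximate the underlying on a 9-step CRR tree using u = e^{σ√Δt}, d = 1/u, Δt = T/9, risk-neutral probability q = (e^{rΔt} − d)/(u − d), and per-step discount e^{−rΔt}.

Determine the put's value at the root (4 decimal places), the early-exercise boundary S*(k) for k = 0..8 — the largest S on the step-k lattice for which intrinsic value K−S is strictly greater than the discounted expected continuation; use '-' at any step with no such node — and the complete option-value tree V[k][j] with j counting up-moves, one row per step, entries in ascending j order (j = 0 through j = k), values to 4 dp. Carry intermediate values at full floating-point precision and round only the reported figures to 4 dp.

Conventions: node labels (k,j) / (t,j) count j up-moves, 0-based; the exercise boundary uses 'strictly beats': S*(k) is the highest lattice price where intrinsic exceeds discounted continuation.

price = 6.6236
boundary = - - - - 88.1261 77.7530 88.1261 99.8831 88.1261
tree:
6.6236
10.4664 3.2382
16.0951 5.5265 1.2048
23.9823 9.2084 2.2626 0.2577
34.4639 14.8944 4.1845 0.5435 0.0000
44.8370 23.2066 7.5857 1.1466 0.0000 0.0000
53.9891 34.4639 13.3831 2.4188 0.0000 0.0000 0.0000
62.0639 44.8370 22.7069 5.1026 0.0000 0.0000 0.0000 0.0000
69.1883 53.9891 34.4639 10.7640 0.0000 0.0000 0.0000 0.0000 0.0000
75.4740 62.0639 44.8370 22.7069 0.0000 0.0000 0.0000 0.0000 0.0000 0.0000

params: Δt=0.14667 u=1.13341 d=0.88229 q=0.51987 e^(-rΔt)=0.98732
t_9 payoffs: 75.4740 62.0639 44.8370 22.7069 0.0000 0.0000 0.0000 0.0000 0.0000 0.0000
t_8: node(8,0) S=53.4017 payoff=69.1883 vs cont=67.6340 → 69.1883 [stop]  node(8,1) S=68.6009 payoff=53.9891 vs cont=52.4348 → 53.9891 [stop]  node(8,2) S=88.1261 payoff=34.4639 vs cont=32.9096 → 34.4639 [stop]  node(8,3) S=113.2086 payoff=9.3814 vs cont=10.7640 → 10.7640 [wait]  node(8,4) S=145.4300 payoff=0.0000 vs cont=0.0000 → 0.0000 [wait]  node(8,5) S=186.8223 payoff=0.0000 vs cont=0.0000 → 0.0000 [wait]  node(8,6) S=239.9956 payoff=0.0000 vs cont=0.0000 → 0.0000 [wait]  node(8,7) S=308.3032 payoff=0.0000 vs cont=0.0000 → 0.0000 [wait]  node(8,8) S=396.0524 payoff=0.0000 vs cont=0.0000 → 0.0000 [wait]  ⇒ S*(8)=88.1261
t_7: node(7,0) S=60.5261 payoff=62.0639 vs cont=60.5096 → 62.0639 [stop]  node(7,1) S=77.7530 payoff=44.8370 vs cont=43.2827 → 44.8370 [stop]  node(7,2) S=99.8831 payoff=22.7069 vs cont=21.8622 → 22.7069 [stop]  node(7,3) S=128.3118 payoff=0.0000 vs cont=5.1026 → 5.1026 [wait]  node(7,4) S=164.8319 payoff=0.0000 vs cont=0.0000 → 0.0000 [wait]  node(7,5) S=211.7464 payoff=0.0000 vs cont=0.0000 → 0.0000 [wait]  node(7,6) S=272.0136 payoff=0.0000 vs cont=0.0000 → 0.0000 [wait]  node(7,7) S=349.4341 payoff=0.0000 vs cont=0.0000 → 0.0000 [wait]  ⇒ S*(7)=99.8831
t_6: node(6,0) S=68.6009 payoff=53.9891 vs cont=52.4348 → 53.9891 [stop]  node(6,1) S=88.1261 payoff=34.4639 vs cont=32.9096 → 34.4639 [stop]  node(6,2) S=113.2086 payoff=9.3814 vs cont=13.3831 → 13.3831 [wait]  node(6,3) S=145.4300 payoff=0.0000 vs cont=2.4188 → 2.4188 [wait]  node(6,4) S=186.8223 payoff=0.0000 vs cont=0.0000 → 0.0000 [wait]  node(6,5) S=239.9956 payoff=0.0000 vs cont=0.0000 → 0.0000 [wait]  node(6,6) S=308.3032 payoff=0.0000 vs cont=0.0000 → 0.0000 [wait]  ⇒ S*(6)=88.1261
t_5: node(5,0) S=77.7530 payoff=44.8370 vs cont=43.2827 → 44.8370 [stop]  node(5,1) S=99.8831 payoff=22.7069 vs cont=23.2066 → 23.2066 [wait]  node(5,2) S=128.3118 payoff=0.0000 vs cont=7.5857 → 7.5857 [wait]  node(5,3) S=164.8319 payoff=0.0000 vs cont=1.1466 → 1.1466 [wait]  node(5,4) S=211.7464 payoff=0.0000 vs cont=0.0000 → 0.0000 [wait]  node(5,5) S=272.0136 payoff=0.0000 vs cont=0.0000 → 0.0000 [wait]  ⇒ S*(5)=77.7530
t_4: node(4,0) S=88.1261 payoff=34.4639 vs cont=33.1660 → 34.4639 [stop]  node(4,1) S=113.2086 payoff=9.3814 vs cont=14.8944 → 14.8944 [wait]  node(4,2) S=145.4300 payoff=0.0000 vs cont=4.1845 → 4.1845 [wait]  node(4,3) S=186.8223 payoff=0.0000 vs cont=0.5435 → 0.5435 [wait]  node(4,4) S=239.9956 payoff=0.0000 vs cont=0.0000 → 0.0000 [wait]  ⇒ S*(4)=88.1261
t_3: node(3,0) S=99.8831 payoff=22.7069 vs cont=23.9823 → 23.9823 [wait]  node(3,1) S=128.3118 payoff=0.0000 vs cont=9.2084 → 9.2084 [wait]  node(3,2) S=164.8319 payoff=0.0000 vs cont=2.2626 → 2.2626 [wait]  node(3,3) S=211.7464 payoff=0.0000 vs cont=0.2577 → 0.2577 [wait]  ⇒ S*(3)=-
t_2: node(2,0) S=113.2086 payoff=9.3814 vs cont=16.0951 → 16.0951 [wait]  node(2,1) S=145.4300 payoff=0.0000 vs cont=5.5265 → 5.5265 [wait]  node(2,2) S=186.8223 payoff=0.0000 vs cont=1.2048 → 1.2048 [wait]  ⇒ S*(2)=-
t_1: node(1,0) S=128.3118 payoff=0.0000 vs cont=10.4664 → 10.4664 [wait]  node(1,1) S=164.8319 payoff=0.0000 vs cont=3.2382 → 3.2382 [wait]  ⇒ S*(1)=-
t_0: node(0,0) S=145.4300 payoff=0.0000 vs cont=6.6236 → 6.6236 [wait]  ⇒ S*(0)=-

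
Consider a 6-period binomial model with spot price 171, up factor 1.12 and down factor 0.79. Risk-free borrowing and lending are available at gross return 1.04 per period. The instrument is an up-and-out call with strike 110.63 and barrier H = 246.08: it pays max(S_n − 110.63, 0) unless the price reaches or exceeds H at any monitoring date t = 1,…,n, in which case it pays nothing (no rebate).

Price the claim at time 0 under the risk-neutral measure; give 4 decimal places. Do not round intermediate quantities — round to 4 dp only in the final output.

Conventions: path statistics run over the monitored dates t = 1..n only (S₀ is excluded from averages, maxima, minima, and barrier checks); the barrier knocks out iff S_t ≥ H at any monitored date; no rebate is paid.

price = 37.4096

No-arbitrage gives p* = (R−d)/(u−d) = 0.7576: enumerate every path, weight its payoff by its p*-probability, and discount by R^6.
Enumerate all 2^6 = 64 price paths (U = up ×1.12, D = down ×0.79); each path with k up-moves has probability p*^k·(1−p*)^(6−k).
DDDDDD: M=135.0900, payoff=0.0000, prob=0.000203
UDDDDD: M=191.5200, payoff=0.0000, prob=0.000634
DUDDDD: M=151.3008, payoff=0.0000, prob=0.000634
UUDDDD: M=214.5024, payoff=0.0000, prob=0.001982
DDUDDD: M=135.0900, payoff=0.0000, prob=0.000634
UDUDDD: M=191.5200, payoff=0.0000, prob=0.001982
DUUDDD: M=169.4569, payoff=0.0000, prob=0.001982
UUUDDD: M=240.2427, payoff=7.8190, prob=0.006195
DDDUDD: M=135.0900, payoff=0.0000, prob=0.000634
UDDUDD: M=191.5200, payoff=0.0000, prob=0.001982
DUDUDD: M=151.3008, payoff=0.0000, prob=0.001982
UUDUDD: M=214.5024, payoff=7.8190, prob=0.006195
DDUUDD: M=135.0900, payoff=0.0000, prob=0.001982
UDUUDD: M=191.5200, payoff=7.8190, prob=0.006195
DUUUDD: M=189.7917, payoff=7.8190, prob=0.006195
UUUUDD: M=269.0718, payoff=0.0000, prob=0.019358
DDDDUD: M=135.0900, payoff=0.0000, prob=0.000634
UDDDUD: M=191.5200, payoff=0.0000, prob=0.001982
DUDDUD: M=151.3008, payoff=0.0000, prob=0.001982
UUDDUD: M=214.5024, payoff=7.8190, prob=0.006195
DDUDUD: M=135.0900, payoff=0.0000, prob=0.001982
UDUDUD: M=191.5200, payoff=7.8190, prob=0.006195
DUUDUD: M=169.4569, payoff=7.8190, prob=0.006195
UUUDUD: M=240.2427, payoff=57.2977, prob=0.019358
DDDUUD: M=135.0900, payoff=0.0000, prob=0.001982
UDDUUD: M=191.5200, payoff=7.8190, prob=0.006195
DUDUUD: M=151.3008, payoff=7.8190, prob=0.006195
UUDUUD: M=214.5024, payoff=57.2977, prob=0.019358
DDUUUD: M=149.9355, payoff=7.8190, prob=0.006195
UDUUUD: M=212.5667, payoff=57.2977, prob=0.019358
DUUUUD: M=212.5667, payoff=57.2977, prob=0.019358
UUUUUD: M=301.3604, payoff=0.0000, prob=0.060493
DDDDDU: M=135.0900, payoff=0.0000, prob=0.000634
UDDDDU: M=191.5200, payoff=0.0000, prob=0.001982
DUDDDU: M=151.3008, payoff=0.0000, prob=0.001982
UUDDDU: M=214.5024, payoff=7.8190, prob=0.006195
DDUDDU: M=135.0900, payoff=0.0000, prob=0.001982
UDUDDU: M=191.5200, payoff=7.8190, prob=0.006195
DUUDDU: M=169.4569, payoff=7.8190, prob=0.006195
UUUDDU: M=240.2427, payoff=57.2977, prob=0.019358
DDDUDU: M=135.0900, payoff=0.0000, prob=0.001982
UDDUDU: M=191.5200, payoff=7.8190, prob=0.006195
DUDUDU: M=151.3008, payoff=7.8190, prob=0.006195
UUDUDU: M=214.5024, payoff=57.2977, prob=0.019358
DDUUDU: M=135.0900, payoff=7.8190, prob=0.006195
UDUUDU: M=191.5200, payoff=57.2977, prob=0.019358
DUUUDU: M=189.7917, payoff=57.2977, prob=0.019358
UUUUDU: M=269.0718, payoff=0.0000, prob=0.060493
DDDDUU: M=135.0900, payoff=0.0000, prob=0.001982
UDDDUU: M=191.5200, payoff=7.8190, prob=0.006195
DUDDUU: M=151.3008, payoff=7.8190, prob=0.006195
UUDDUU: M=214.5024, payoff=57.2977, prob=0.019358
DDUDUU: M=135.0900, payoff=7.8190, prob=0.006195
UDUDUU: M=191.5200, payoff=57.2977, prob=0.019358
DUUDUU: M=169.4569, payoff=57.2977, prob=0.019358
UUUDUU: M=240.2427, payoff=127.4447, prob=0.060493
DDDUUU: M=135.0900, payoff=7.8190, prob=0.006195
UDDUUU: M=191.5200, payoff=57.2977, prob=0.019358
DUDUUU: M=167.9277, payoff=57.2977, prob=0.019358
UUDUUU: M=238.0747, payoff=127.4447, prob=0.060493
DDUUUU: M=167.9277, payoff=57.2977, prob=0.019358
UDUUUU: M=238.0747, payoff=127.4447, prob=0.060493
DUUUUU: M=238.0747, payoff=127.4447, prob=0.060493
UUUUUU: M=337.5237, payoff=0.0000, prob=0.189041
Price = Σ prob·payoff / R^6 = 47.335068 / 1.265319 = 37.4096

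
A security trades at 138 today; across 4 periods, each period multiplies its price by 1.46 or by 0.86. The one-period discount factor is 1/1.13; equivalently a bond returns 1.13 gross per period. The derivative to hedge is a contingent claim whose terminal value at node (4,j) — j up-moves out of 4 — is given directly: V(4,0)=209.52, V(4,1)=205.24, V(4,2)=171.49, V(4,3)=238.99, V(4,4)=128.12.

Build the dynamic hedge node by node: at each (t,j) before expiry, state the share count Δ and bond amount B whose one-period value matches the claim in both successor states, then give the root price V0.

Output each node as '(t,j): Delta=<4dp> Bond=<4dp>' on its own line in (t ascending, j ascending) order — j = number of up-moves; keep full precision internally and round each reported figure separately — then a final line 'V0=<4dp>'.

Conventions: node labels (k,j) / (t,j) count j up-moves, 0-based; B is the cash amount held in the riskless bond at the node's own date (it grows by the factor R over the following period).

Risk-neutral probability p* = (R−d)/(u−d) = (1.13−0.86)/(1.46−0.86) = 0.4500.
Expiry values: V(4,0)=209.5200, V(4,1)=205.2400, V(4,2)=171.4900, V(4,3)=238.9900, V(4,4)=128.1200
(3,0): S=87.7757. Δ = (V_up−V_dn)/(S_up−S_dn) = (205.2400−209.5200)/(128.1526−75.4871) = -0.0813. V = [p*·205.2400 + (1−p*)·209.5200]/1.13 = 183.7115. B = V − Δ·S = 190.8448.
(3,1): S=149.0146. Δ = (V_up−V_dn)/(S_up−S_dn) = (171.4900−205.2400)/(217.5613−128.1526) = -0.3775. V = [p*·171.4900 + (1−p*)·205.2400]/1.13 = 168.1881. B = V − Δ·S = 224.4381.
(3,2): S=252.9783. Δ = (V_up−V_dn)/(S_up−S_dn) = (238.9900−171.4900)/(369.3483−217.5613) = 0.4447. V = [p*·238.9900 + (1−p*)·171.4900]/1.13 = 178.6416. B = V − Δ·S = 66.1416.
(3,3): S=429.4748. Δ = (V_up−V_dn)/(S_up−S_dn) = (128.1200−238.9900)/(627.0332−369.3483) = -0.4303. V = [p*·128.1200 + (1−p*)·238.9900]/1.13 = 167.3438. B = V − Δ·S = 352.1271.
(2,0): S=102.0648. Δ = (V_up−V_dn)/(S_up−S_dn) = (168.1881−183.7115)/(149.0146−87.7757) = -0.2535. V = [p*·168.1881 + (1−p*)·183.7115]/1.13 = 156.3946. B = V − Δ·S = 182.2671.
(2,1): S=173.2728. Δ = (V_up−V_dn)/(S_up−S_dn) = (178.6416−168.1881)/(252.9783−149.0146) = 0.1005. V = [p*·178.6416 + (1−p*)·168.1881]/1.13 = 153.0019. B = V − Δ·S = 135.5793.
(2,2): S=294.1608. Δ = (V_up−V_dn)/(S_up−S_dn) = (167.3438−178.6416)/(429.4748−252.9783) = -0.0640. V = [p*·167.3438 + (1−p*)·178.6416]/1.13 = 153.5908. B = V − Δ·S = 172.4204.
(1,0): S=118.6800. Δ = (V_up−V_dn)/(S_up−S_dn) = (153.0019−156.3946)/(173.2728−102.0648) = -0.0476. V = [p*·153.0019 + (1−p*)·156.3946]/1.13 = 137.0512. B = V − Δ·S = 142.7058.
(1,1): S=201.4800. Δ = (V_up−V_dn)/(S_up−S_dn) = (153.5908−153.0019)/(294.1608−173.2728) = 0.0049. V = [p*·153.5908 + (1−p*)·153.0019]/1.13 = 135.6344. B = V − Δ·S = 134.6529.
(0,0): S=138.0000. Δ = (V_up−V_dn)/(S_up−S_dn) = (135.6344−137.0512)/(201.4800−118.6800) = -0.0171. V = [p*·135.6344 + (1−p*)·137.0512]/1.13 = 120.7201. B = V − Δ·S = 123.0814.
Verification: the root portfolio costs Δ(0,0)·S0 + B(0,0) = 120.7201, matching V0.

(0,0): Delta=-0.0171 Bond=123.0814
(1,0): Delta=-0.0476 Bond=142.7058
(1,1): Delta=0.0049 Bond=134.6529
(2,0): Delta=-0.2535 Bond=182.2671
(2,1): Delta=0.1005 Bond=135.5793
(2,2): Delta=-0.0640 Bond=172.4204
(3,0): Delta=-0.0813 Bond=190.8448
(3,1): Delta=-0.3775 Bond=224.4381
(3,2): Delta=0.4447 Bond=66.1416
(3,3): Delta=-0.4303 Bond=352.1271
V0=120.7201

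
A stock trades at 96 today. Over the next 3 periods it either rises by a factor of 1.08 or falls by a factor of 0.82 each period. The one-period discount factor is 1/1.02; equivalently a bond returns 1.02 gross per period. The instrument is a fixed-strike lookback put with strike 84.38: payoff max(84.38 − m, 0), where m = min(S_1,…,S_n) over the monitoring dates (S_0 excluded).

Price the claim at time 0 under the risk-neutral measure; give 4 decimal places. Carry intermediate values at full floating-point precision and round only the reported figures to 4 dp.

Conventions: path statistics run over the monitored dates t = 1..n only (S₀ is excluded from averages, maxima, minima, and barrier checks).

price = 2.9902

With p* = (R−d)/(u−d) = 0.7692, sum probability × payoff across the paths and divide by R^3.
Enumerate all 2^3 = 8 price paths (U = up ×1.08, D = down ×0.82); each path with k up-moves has probability p*^k·(1−p*)^(3−k).
DDD: m=52.9313, payoff=31.4487, prob=0.012289
UDD: m=69.7144, payoff=14.6656, prob=0.040965
DUD: m=69.7144, payoff=14.6656, prob=0.040965
UUD: m=91.8190, payoff=0.0000, prob=0.136550
DDU: m=64.5504, payoff=19.8296, prob=0.040965
UDU: m=85.0176, payoff=0.0000, prob=0.136550
DUU: m=78.7200, payoff=5.6600, prob=0.136550
UUU: m=103.6800, payoff=0.0000, prob=0.455166
Price = Σ prob·payoff / R^3 = 3.173227 / 1.061208 = 2.9902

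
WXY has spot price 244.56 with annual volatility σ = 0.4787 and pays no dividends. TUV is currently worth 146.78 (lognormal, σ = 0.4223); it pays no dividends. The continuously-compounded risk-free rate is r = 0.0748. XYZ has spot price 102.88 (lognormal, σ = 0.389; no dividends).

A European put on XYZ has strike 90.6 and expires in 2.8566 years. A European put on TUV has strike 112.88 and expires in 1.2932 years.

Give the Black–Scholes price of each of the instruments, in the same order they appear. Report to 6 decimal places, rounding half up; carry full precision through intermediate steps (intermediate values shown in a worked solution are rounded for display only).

price(XYZ put K=90.6) = 10.663795
price(TUV put K=112.88) = 7.620838

[XYZ put K=90.6]
σ√T = 0.389·√2.8566 = 0.657468
d₁ = (ln(S/K) + (r+σ²/2)T) / (σ√T) = (ln(102.88/90.6) + (0.0748+0.389²/2)·2.8566) / 0.657468 = (0.127109 + 0.429805) / 0.657468 = 0.847060
d₂ = d₁ − σ√T = 0.847060 − 0.657468 = 0.189593
e^{−rT} = 0.807612
N(−d₁) = 0.198481,  N(−d₂) = 0.424814
price = K·e^{−rT}·N(−d₂) − S·N(−d₁) = 31.083502 − 20.419706 = 10.663795
[TUV put K=112.88]
σ√T = 0.4223·√1.2932 = 0.480235
d₁ = (ln(S/K) + (r+σ²/2)T) / (σ√T) = (ln(146.78/112.88) + (0.0748+0.4223²/2)·1.2932) / 0.480235 = (0.262610 + 0.212044) / 0.480235 = 0.988378
d₂ = d₁ − σ√T = 0.988378 − 0.480235 = 0.508143
e^{−rT} = 0.907800
N(−d₁) = 0.161484,  N(−d₂) = 0.305677
price = K·e^{−rT}·N(−d₂) − S·N(−d₁) = 31.323429 − 23.702591 = 7.620838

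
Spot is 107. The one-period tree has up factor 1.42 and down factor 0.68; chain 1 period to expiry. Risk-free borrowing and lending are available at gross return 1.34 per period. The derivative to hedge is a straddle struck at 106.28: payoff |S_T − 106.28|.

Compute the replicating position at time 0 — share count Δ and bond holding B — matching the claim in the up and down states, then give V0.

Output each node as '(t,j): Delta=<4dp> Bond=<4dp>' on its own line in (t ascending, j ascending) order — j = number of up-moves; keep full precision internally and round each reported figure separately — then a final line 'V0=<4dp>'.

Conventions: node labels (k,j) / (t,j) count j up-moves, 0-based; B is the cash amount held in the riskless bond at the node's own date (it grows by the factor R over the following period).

Under the risk-neutral measure, an up-move has probability p* = (R−d)/(u−d) = 0.8919 and values discount at R = 1.34.
Terminal payoffs: V(1,0)=33.5200, V(1,1)=45.6600
Node (0,0) S=107.0000: V=(p*·45.6600+(1−p*)·33.5200)/1.34=33.0952; Δ=(45.6600−33.5200)/(151.9400−72.7600)=0.1533; B=V−Δ·S=16.6898
As a check, the time-0 holding Δ(0,0)·S0 + B(0,0) comes to 33.0952 — exactly V0.

(0,0): Delta=0.1533 Bond=16.6898
V0=33.0952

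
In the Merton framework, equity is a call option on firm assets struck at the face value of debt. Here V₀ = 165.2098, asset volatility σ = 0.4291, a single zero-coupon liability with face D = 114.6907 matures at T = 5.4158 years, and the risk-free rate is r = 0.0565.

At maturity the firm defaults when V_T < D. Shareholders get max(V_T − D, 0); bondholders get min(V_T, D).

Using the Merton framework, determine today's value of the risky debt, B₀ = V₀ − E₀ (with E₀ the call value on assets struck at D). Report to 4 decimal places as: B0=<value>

B0=67.9662

Work the structural quantities from V₀ = 165.2098 against face 114.6907:
d₁ = [ln(V₀/D) + (r + σ²/2)T] / (σ√T)
   = [ln(165.2098/114.6907) + (0.0565 + 0.5·0.4291²)·5.4158] / (0.4291·√5.4158)
   = [0.364977 + 0.804590] / 0.998596 = 1.171211
d₂ = d₁ − σ√T = 1.171211 − 0.998596 = 0.172615
N(d₁) = 0.879243,  N(d₂) = 0.568523,  e^(−rT) = 0.736392
E₀ = V₀·N(d₁) − D·e^(−rT)·N(d₂)
   = 165.2098·0.879243 − 114.6907·0.736392·0.568523 = 97.243640
B₀ = V₀ − E₀ = 165.2098 − 97.243640 = 67.966160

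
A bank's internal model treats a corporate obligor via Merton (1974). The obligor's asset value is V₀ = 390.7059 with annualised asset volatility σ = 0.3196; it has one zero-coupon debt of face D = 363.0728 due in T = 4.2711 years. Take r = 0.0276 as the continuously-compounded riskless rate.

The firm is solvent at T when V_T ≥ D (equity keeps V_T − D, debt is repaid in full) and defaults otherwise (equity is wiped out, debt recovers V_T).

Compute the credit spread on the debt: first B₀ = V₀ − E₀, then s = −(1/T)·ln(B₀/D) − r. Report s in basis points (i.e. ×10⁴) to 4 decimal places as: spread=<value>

spread=499.5161

Apply the equity-as-call identities (strike 363.0728, horizon 4.2711 years):
d₁ = [ln(V₀/D) + (r + σ²/2)T] / (σ√T)
   = [ln(390.7059/363.0728) + (0.0276 + 0.5·0.3196²)·4.2711] / (0.3196·√4.2711)
   = [0.073352 + 0.336016] / 0.660506 = 0.619780
d₂ = d₁ − σ√T = 0.619780 − 0.660506 = -0.040726
N(d₁) = 0.732299,  N(d₂) = 0.483757,  e^(−rT) = 0.888801
E₀ = V₀·N(d₁) − D·e^(−rT)·N(d₂)
   = 390.7059·0.732299 − 363.0728·0.888801·0.483757 = 130.005280
B₀ = V₀ − E₀ = 390.7059 − 130.005280 = 260.700620
spread = −(1/T)·ln(B₀/D) − r = −(1/4.2711)·ln(260.700620/363.0728) − 0.0276 = 0.04995161
in basis points: 0.04995161 × 10⁴ = 499.5161 bp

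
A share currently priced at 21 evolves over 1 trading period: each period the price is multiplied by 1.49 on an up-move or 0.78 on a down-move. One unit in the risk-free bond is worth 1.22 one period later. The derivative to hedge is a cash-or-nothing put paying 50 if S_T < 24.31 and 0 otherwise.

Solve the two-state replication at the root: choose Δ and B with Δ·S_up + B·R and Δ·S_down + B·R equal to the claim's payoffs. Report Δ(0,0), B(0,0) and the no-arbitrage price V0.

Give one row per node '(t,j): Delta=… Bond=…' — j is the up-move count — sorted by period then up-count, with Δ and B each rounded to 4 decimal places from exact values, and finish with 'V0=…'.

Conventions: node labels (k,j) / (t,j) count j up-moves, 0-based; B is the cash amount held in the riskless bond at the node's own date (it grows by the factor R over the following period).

Since d<R<u, set p* = (R−d)/(u−d) = 0.6197; price each node as the discounted p*-expectation of its children.
Expiry values: V(1,0)=50.0000, V(1,1)=0.0000
  t=0,j=0: stock 21.0000 → up 31.2900 (V=0.0000), down 16.3800 (V=50.0000). Price 15.5853; hedge Δ=-3.3535, bond B=86.0079.
Sanity check at the root: Δ(0,0)·S0 + B(0,0) reproduces V0 = 15.5853.

(0,0): Delta=-3.3535 Bond=86.0079
V0=15.5853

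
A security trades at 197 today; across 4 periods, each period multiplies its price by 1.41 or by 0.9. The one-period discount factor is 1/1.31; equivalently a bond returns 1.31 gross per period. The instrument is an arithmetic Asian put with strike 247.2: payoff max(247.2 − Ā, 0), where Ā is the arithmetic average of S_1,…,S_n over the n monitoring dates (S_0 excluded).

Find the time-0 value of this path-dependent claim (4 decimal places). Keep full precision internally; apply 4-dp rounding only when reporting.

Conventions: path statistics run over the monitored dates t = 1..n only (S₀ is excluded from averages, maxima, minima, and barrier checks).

Set p* = 0.8039 (from d < R < u); the path-dependent value is the discounted p*-expectation over all price paths.
Enumerate all 2^4 = 16 price paths (U = up ×1.41, D = down ×0.9); each path with k up-moves has probability p*^k·(1−p*)^(4−k).
DDDD: Ā=152.4337, payoff=94.7663, prob=0.001478
UDDD: Ā=238.8128, payoff=8.3872, prob=0.006060
DUDD: Ā=213.6953, payoff=33.5047, prob=0.006060
UUDD: Ā=334.7892, payoff=0.0000, prob=0.024848
DDUD: Ā=191.0895, payoff=56.1105, prob=0.006060
UDUD: Ā=299.3736, payoff=0.0000, prob=0.024848
DUUD: Ā=274.2561, payoff=0.0000, prob=0.024848
UUUD: Ā=429.6678, payoff=0.0000, prob=0.101876
DDDU: Ā=170.7443, payoff=76.4557, prob=0.006060
UDDU: Ā=267.4995, payoff=0.0000, prob=0.024848
DUDU: Ā=242.3820, payoff=4.8180, prob=0.024848
UUDU: Ā=379.7317, payoff=0.0000, prob=0.101876
DDUU: Ā=219.7762, payoff=27.4238, prob=0.024848
UDUU: Ā=344.3161, payoff=0.0000, prob=0.101876
DUUU: Ā=319.1986, payoff=0.0000, prob=0.101876
UUUU: Ā=500.0777, payoff=0.0000, prob=0.417691
Price = Σ prob·payoff / R^4 = 1.998507 / 2.944999 = 0.6786

price = 0.6786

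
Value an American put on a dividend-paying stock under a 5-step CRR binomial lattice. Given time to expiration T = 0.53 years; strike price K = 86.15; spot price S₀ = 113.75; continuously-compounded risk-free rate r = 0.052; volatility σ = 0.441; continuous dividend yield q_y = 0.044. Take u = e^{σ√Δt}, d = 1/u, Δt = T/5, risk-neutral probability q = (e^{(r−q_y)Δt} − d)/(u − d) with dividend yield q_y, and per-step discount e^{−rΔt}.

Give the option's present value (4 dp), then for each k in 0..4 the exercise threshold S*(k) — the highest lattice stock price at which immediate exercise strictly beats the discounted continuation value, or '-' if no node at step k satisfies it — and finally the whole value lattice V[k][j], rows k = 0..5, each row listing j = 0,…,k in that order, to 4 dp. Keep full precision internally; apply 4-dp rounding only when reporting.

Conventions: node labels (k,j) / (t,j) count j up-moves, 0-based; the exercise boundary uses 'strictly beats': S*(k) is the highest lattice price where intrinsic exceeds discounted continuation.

price = 3.5327
boundary = - - - - 64.0514
tree:
3.5327
5.8218 0.9631
9.3924 1.8172 0.0000
14.7171 3.4290 0.0000 0.0000
22.0986 6.4704 0.0000 0.0000 0.0000
30.6653 12.2091 0.0000 0.0000 0.0000 0.0000

params: Δt=0.10600 u=1.15440 d=0.86625 q=0.46711 e^(-rΔt)=0.99450
t_5 payoffs: 30.6653 12.2091 0.0000 0.0000 0.0000 0.0000
t_4: node(4,0) S=64.0514 payoff=22.0986 vs cont=21.9231 → 22.0986 [stop]  node(4,1) S=85.3572 payoff=0.7928 vs cont=6.4704 → 6.4704 [wait]  node(4,2) S=113.7500 payoff=0.0000 vs cont=0.0000 → 0.0000 [wait]  node(4,3) S=151.5873 payoff=0.0000 vs cont=0.0000 → 0.0000 [wait]  node(4,4) S=202.0105 payoff=0.0000 vs cont=0.0000 → 0.0000 [wait]  ⇒ S*(4)=64.0514
t_3: node(3,0) S=73.9409 payoff=12.2091 vs cont=14.7171 → 14.7171 [wait]  node(3,1) S=98.5362 payoff=0.0000 vs cont=3.4290 → 3.4290 [wait]  node(3,2) S=131.3128 payoff=0.0000 vs cont=0.0000 → 0.0000 [wait]  node(3,3) S=174.9921 payoff=0.0000 vs cont=0.0000 → 0.0000 [wait]  ⇒ S*(3)=-
t_2: node(2,0) S=85.3572 payoff=0.7928 vs cont=9.3924 → 9.3924 [wait]  node(2,1) S=113.7500 payoff=0.0000 vs cont=1.8172 → 1.8172 [wait]  node(2,2) S=151.5873 payoff=0.0000 vs cont=0.0000 → 0.0000 [wait]  ⇒ S*(2)=-
t_1: node(1,0) S=98.5362 payoff=0.0000 vs cont=5.8218 → 5.8218 [wait]  node(1,1) S=131.3128 payoff=0.0000 vs cont=0.9631 → 0.9631 [wait]  ⇒ S*(1)=-
t_0: node(0,0) S=113.7500 payoff=0.0000 vs cont=3.5327 → 3.5327 [wait]  ⇒ S*(0)=-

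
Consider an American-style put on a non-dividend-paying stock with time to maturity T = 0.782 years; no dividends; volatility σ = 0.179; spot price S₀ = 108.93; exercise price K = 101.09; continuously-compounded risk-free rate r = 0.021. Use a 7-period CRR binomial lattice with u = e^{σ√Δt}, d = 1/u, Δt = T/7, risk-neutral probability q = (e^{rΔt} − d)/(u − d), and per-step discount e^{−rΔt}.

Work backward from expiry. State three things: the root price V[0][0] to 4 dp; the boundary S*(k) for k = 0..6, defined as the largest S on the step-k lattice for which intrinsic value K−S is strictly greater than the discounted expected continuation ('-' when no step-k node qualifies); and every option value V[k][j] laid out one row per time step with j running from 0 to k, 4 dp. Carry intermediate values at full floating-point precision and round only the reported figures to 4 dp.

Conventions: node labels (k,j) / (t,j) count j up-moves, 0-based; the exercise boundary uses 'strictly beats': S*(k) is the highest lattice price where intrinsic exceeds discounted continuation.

price = 2.8777
boundary = - - - - 85.7462 80.7666 85.7462
tree:
2.8777
4.6023 1.1984
7.1500 2.1230 0.2964
10.7143 3.6850 0.5998 0.0000
15.3438 6.2202 1.2137 0.0000 0.0000
20.3234 10.0848 2.4560 0.0000 0.0000 0.0000
25.0138 15.3438 4.9700 0.0000 0.0000 0.0000 0.0000
29.4319 20.3234 10.0572 0.0000 0.0000 0.0000 0.0000 0.0000

params: Δt=0.11171 u=1.06165 d=0.94193 q=0.50466 e^(-rΔt)=0.99766
t_7 payoffs: 29.4319 20.3234 10.0572 0.0000 0.0000 0.0000 0.0000 0.0000
t_6: node(6,0) S=76.0762 payoff=25.0138 vs cont=24.7770 → 25.0138 [stop]  node(6,1) S=85.7462 payoff=15.3438 vs cont=15.1069 → 15.3438 [stop]  node(6,2) S=96.6454 payoff=4.4446 vs cont=4.9700 → 4.9700 [wait]  node(6,3) S=108.9300 payoff=0.0000 vs cont=0.0000 → 0.0000 [wait]  node(6,4) S=122.7761 payoff=0.0000 vs cont=0.0000 → 0.0000 [wait]  node(6,5) S=138.3822 payoff=0.0000 vs cont=0.0000 → 0.0000 [wait]  node(6,6) S=155.9719 payoff=0.0000 vs cont=0.0000 → 0.0000 [wait]  ⇒ S*(6)=85.7462
t_5: node(5,0) S=80.7666 payoff=20.3234 vs cont=20.0865 → 20.3234 [stop]  node(5,1) S=91.0328 payoff=10.0572 vs cont=10.0848 → 10.0848 [wait]  node(5,2) S=102.6040 payoff=0.0000 vs cont=2.4560 → 2.4560 [wait]  node(5,3) S=115.6460 payoff=0.0000 vs cont=0.0000 → 0.0000 [wait]  node(5,4) S=130.3458 payoff=0.0000 vs cont=0.0000 → 0.0000 [wait]  node(5,5) S=146.9140 payoff=0.0000 vs cont=0.0000 → 0.0000 [wait]  ⇒ S*(5)=80.7666
t_4: node(4,0) S=85.7462 payoff=15.3438 vs cont=15.1208 → 15.3438 [stop]  node(4,1) S=96.6454 payoff=4.4446 vs cont=6.2202 → 6.2202 [wait]  node(4,2) S=108.9300 payoff=0.0000 vs cont=1.2137 → 1.2137 [wait]  node(4,3) S=122.7761 payoff=0.0000 vs cont=0.0000 → 0.0000 [wait]  node(4,4) S=138.3822 payoff=0.0000 vs cont=0.0000 → 0.0000 [wait]  ⇒ S*(4)=85.7462
t_3: node(3,0) S=91.0328 payoff=10.0572 vs cont=10.7143 → 10.7143 [wait]  node(3,1) S=102.6040 payoff=0.0000 vs cont=3.6850 → 3.6850 [wait]  node(3,2) S=115.6460 payoff=0.0000 vs cont=0.5998 → 0.5998 [wait]  node(3,3) S=130.3458 payoff=0.0000 vs cont=0.0000 → 0.0000 [wait]  ⇒ S*(3)=-
t_2: node(2,0) S=96.6454 payoff=4.4446 vs cont=7.1500 → 7.1500 [wait]  node(2,1) S=108.9300 payoff=0.0000 vs cont=2.1230 → 2.1230 [wait]  node(2,2) S=122.7761 payoff=0.0000 vs cont=0.2964 → 0.2964 [wait]  ⇒ S*(2)=-
t_1: node(1,0) S=102.6040 payoff=0.0000 vs cont=4.6023 → 4.6023 [wait]  node(1,1) S=115.6460 payoff=0.0000 vs cont=1.1984 → 1.1984 [wait]  ⇒ S*(1)=-
t_0: node(0,0) S=108.9300 payoff=0.0000 vs cont=2.8777 → 2.8777 [wait]  ⇒ S*(0)=-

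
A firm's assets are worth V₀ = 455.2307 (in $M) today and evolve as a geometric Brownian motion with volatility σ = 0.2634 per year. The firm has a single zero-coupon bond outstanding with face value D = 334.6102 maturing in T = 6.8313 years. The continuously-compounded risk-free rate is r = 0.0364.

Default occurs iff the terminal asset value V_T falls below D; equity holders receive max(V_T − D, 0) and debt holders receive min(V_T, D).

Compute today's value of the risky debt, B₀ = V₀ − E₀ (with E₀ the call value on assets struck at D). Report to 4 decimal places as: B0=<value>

B0=233.8046

With assets at 455.2307 and a single debt payment of 334.6102 at 6.8313 years:
d₁ = [ln(V₀/D) + (r + σ²/2)T] / (σ√T)
   = [ln(455.2307/334.6102) + (0.0364 + 0.5·0.2634²)·6.8313] / (0.2634·√6.8313)
   = [0.307838 + 0.485636] / 0.688442 = 1.152564
d₂ = d₁ − σ√T = 1.152564 − 0.688442 = 0.464122
N(d₁) = 0.875455,  N(d₂) = 0.678720,  e^(−rT) = 0.779846
E₀ = V₀·N(d₁) − D·e^(−rT)·N(d₂)
   = 455.2307·0.875455 − 334.6102·0.779846·0.678720 = 221.426079
B₀ = V₀ − E₀ = 455.2307 − 221.426079 = 233.804621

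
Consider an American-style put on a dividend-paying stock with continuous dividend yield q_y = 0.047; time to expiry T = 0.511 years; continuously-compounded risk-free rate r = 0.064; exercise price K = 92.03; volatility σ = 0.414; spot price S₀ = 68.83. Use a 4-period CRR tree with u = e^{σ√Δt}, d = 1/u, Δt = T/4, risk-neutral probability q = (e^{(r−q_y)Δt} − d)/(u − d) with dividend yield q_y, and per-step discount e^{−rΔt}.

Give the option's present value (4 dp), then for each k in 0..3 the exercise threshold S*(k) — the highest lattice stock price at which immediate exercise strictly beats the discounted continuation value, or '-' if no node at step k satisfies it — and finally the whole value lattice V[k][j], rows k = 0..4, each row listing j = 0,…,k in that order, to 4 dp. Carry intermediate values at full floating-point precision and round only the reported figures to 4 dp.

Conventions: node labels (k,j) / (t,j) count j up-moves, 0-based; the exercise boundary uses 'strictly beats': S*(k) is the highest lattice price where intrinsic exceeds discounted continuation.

price = 24.2435
boundary = - 59.3628 68.8300 79.8071
tree:
24.2435
32.6672 15.1824
40.8323 23.2000 6.4206
47.8743 32.6672 12.2229 0.0000
53.9477 40.8323 23.2000 0.0000 0.0000

Δt=0.12775, u=1.15948, d=0.86245, q=0.47039, disc=e^(-rΔt)=0.99186
k=4 terminal: V=max(K-S,0) → 53.9477 40.8323 23.2000 0.0000 0.0000
k=3: j=0 S=44.1557 intr=47.8743 cont=47.3892 V=47.8743[EX]; j=1 S=59.3628 intr=32.6672 cont=32.2732 V=32.6672[EX]; j=2 S=79.8071 intr=12.2229 cont=12.1868 V=12.2229[EX]; j=3 S=107.2923 intr=0.0000 cont=0.0000 V=0.0000[hold]  S*(3)=79.8071
k=2: j=0 S=51.1977 intr=40.8323 cont=40.3894 V=40.8323[EX]; j=1 S=68.8300 intr=23.2000 cont=22.8627 V=23.2000[EX]; j=2 S=92.5348 intr=0.0000 cont=6.4206 V=6.4206[hold]  S*(2)=68.8300
k=1: j=0 S=59.3628 intr=32.6672 cont=32.2732 V=32.6672[EX]; j=1 S=79.8071 intr=12.2229 cont=15.1824 V=15.1824[hold]  S*(1)=59.3628
k=0: j=0 S=68.8300 intr=23.2000 cont=24.2435 V=24.2435[hold]  S*(0)=-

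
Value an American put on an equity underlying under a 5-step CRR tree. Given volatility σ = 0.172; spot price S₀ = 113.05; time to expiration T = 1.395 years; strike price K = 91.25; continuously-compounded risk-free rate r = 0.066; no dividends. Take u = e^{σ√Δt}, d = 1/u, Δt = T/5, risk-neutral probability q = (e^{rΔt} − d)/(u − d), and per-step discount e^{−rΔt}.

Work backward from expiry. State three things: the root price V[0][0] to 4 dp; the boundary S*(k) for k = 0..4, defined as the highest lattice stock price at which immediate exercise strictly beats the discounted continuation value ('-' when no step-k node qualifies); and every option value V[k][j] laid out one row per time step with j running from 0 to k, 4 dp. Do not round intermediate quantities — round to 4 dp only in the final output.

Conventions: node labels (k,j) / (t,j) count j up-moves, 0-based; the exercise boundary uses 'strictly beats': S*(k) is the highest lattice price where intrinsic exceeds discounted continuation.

price = 0.7094
boundary = - - - - 78.6042
tree:
0.7094
1.5111 0.1502
3.1585 0.3639 0.0000
6.4356 0.8814 0.0000 0.0000
12.6458 2.1346 0.0000 0.0000 0.0000
19.4723 5.1700 0.0000 0.0000 0.0000 0.0000

Δt=0.27900, u=1.09511, d=0.91315, q=0.57944, disc=e^(-rΔt)=0.98175
k=5 terminal: V=max(K-S,0) → 19.4723 5.1700 0.0000 0.0000 0.0000 0.0000
k=4: j=0 S=78.6042 intr=12.6458 cont=10.9809 V=12.6458[EX]; j=1 S=94.2667 intr=0.0000 cont=2.1346 V=2.1346[hold]; j=2 S=113.0500 intr=0.0000 cont=0.0000 V=0.0000[hold]; j=3 S=135.5760 intr=0.0000 cont=0.0000 V=0.0000[hold]; j=4 S=162.5905 intr=0.0000 cont=0.0000 V=0.0000[hold]  S*(4)=78.6042
k=3: j=0 S=86.0800 intr=5.1700 cont=6.4356 V=6.4356[hold]; j=1 S=103.2320 intr=0.0000 cont=0.8814 V=0.8814[hold]; j=2 S=123.8017 intr=0.0000 cont=0.0000 V=0.0000[hold]; j=3 S=148.4701 intr=0.0000 cont=0.0000 V=0.0000[hold]  S*(3)=-
k=2: j=0 S=94.2667 intr=0.0000 cont=3.1585 V=3.1585[hold]; j=1 S=113.0500 intr=0.0000 cont=0.3639 V=0.3639[hold]; j=2 S=135.5760 intr=0.0000 cont=0.0000 V=0.0000[hold]  S*(2)=-
k=1: j=0 S=103.2320 intr=0.0000 cont=1.5111 V=1.5111[hold]; j=1 S=123.8017 intr=0.0000 cont=0.1502 V=0.1502[hold]  S*(1)=-
k=0: j=0 S=113.0500 intr=0.0000 cont=0.7094 V=0.7094[hold]  S*(0)=-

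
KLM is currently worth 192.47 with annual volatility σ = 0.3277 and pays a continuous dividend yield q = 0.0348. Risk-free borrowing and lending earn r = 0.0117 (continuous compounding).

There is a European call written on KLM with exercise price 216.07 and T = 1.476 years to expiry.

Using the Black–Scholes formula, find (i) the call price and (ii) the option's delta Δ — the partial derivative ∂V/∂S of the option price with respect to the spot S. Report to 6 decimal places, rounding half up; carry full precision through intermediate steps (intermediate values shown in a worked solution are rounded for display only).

price = 18.556772
Δ = 0.408202

σ√T = 0.3277·√1.476 = 0.398125
d₁ = (ln(S/K) + (r−q+σ²/2)T) / (σ√T) = (ln(192.47/216.07) + (0.0117−0.0348+0.3277²/2)·1.476) / 0.398125 = (-0.115662 + 0.045156) / 0.398125 = -0.177095
d₂ = d₁ − σ√T = -0.177095 − 0.398125 = -0.575220
e^{−rT} = 0.982879
e^{−qT} = 0.949932
N(d₁) = 0.429717,  N(d₂) = 0.282571
Call price V = S·e^{−qT}·N(d₁) − K·e^{−rT}·N(d₂) = 78.566622 − 60.009850 = 18.556772
Δ = e^{−qT}·N(d₁) = 0.408202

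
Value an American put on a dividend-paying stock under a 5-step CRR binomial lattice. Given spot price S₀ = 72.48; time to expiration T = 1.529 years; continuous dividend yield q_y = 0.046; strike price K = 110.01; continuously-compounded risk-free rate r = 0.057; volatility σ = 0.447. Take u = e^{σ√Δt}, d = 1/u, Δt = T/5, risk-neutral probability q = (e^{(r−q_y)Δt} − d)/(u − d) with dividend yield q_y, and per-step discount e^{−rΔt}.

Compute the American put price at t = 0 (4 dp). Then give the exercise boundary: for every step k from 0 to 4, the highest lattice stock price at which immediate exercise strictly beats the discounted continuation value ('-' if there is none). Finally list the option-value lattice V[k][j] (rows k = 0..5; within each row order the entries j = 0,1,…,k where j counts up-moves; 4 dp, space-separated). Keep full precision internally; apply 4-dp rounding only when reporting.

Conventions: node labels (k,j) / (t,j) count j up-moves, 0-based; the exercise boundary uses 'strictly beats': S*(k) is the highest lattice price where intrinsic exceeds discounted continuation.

price = 41.6139
boundary = - 56.6065 44.2093 56.6065 72.4800
tree:
41.6139
53.4035 28.5689
65.8007 39.8613 15.6283
75.4828 53.4035 24.5637 5.1132
83.0444 65.8007 37.5300 9.3795 0.0000
88.9500 75.4828 53.4035 17.2052 0.0000 0.0000

Δt=0.30580  u=1.28042  d=0.78099  q=0.44526  discount=0.98272
step 5 (expiry): payoffs max(K−S,0) = 88.9500 75.4828 53.4035 17.2052 0.0000 0.0000
step 4: (k=4,j=0): S=26.9656, K−S=83.0444, hold=81.5202 ⇒ V=83.0444 exercise | (k=4,j=1): S=44.2093, K−S=65.8007, hold=64.5173 ⇒ V=65.8007 exercise | (k=4,j=2): S=72.4800, K−S=37.5300, hold=36.6415 ⇒ V=37.5300 exercise | (k=4,j=3): S=118.8290, K−S=0.0000, hold=9.3795 ⇒ V=9.3795 continue | (k=4,j=4): S=194.8169, K−S=0.0000, hold=0.0000 ⇒ V=0.0000 continue  boundary S*=72.4800
step 3: (k=3,j=0): S=34.5272, K−S=75.4828, hold=74.0641 ⇒ V=75.4828 exercise | (k=3,j=1): S=56.6065, K−S=53.4035, hold=52.2933 ⇒ V=53.4035 exercise | (k=3,j=2): S=92.8048, K−S=17.2052, hold=24.5637 ⇒ V=24.5637 continue | (k=3,j=3): S=152.1509, K−S=0.0000, hold=5.1132 ⇒ V=5.1132 continue  boundary S*=56.6065
step 2: (k=2,j=0): S=44.2093, K−S=65.8007, hold=64.5173 ⇒ V=65.8007 exercise | (k=2,j=1): S=72.4800, K−S=37.5300, hold=39.8613 ⇒ V=39.8613 continue | (k=2,j=2): S=118.8290, K−S=0.0000, hold=15.6283 ⇒ V=15.6283 continue  boundary S*=44.2093
step 1: (k=1,j=0): S=56.6065, K−S=53.4035, hold=53.3134 ⇒ V=53.4035 exercise | (k=1,j=1): S=92.8048, K−S=17.2052, hold=28.5689 ⇒ V=28.5689 continue  boundary S*=56.6065
step 0: (k=0,j=0): S=72.4800, K−S=37.5300, hold=41.6139 ⇒ V=41.6139 continue  boundary S*=-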